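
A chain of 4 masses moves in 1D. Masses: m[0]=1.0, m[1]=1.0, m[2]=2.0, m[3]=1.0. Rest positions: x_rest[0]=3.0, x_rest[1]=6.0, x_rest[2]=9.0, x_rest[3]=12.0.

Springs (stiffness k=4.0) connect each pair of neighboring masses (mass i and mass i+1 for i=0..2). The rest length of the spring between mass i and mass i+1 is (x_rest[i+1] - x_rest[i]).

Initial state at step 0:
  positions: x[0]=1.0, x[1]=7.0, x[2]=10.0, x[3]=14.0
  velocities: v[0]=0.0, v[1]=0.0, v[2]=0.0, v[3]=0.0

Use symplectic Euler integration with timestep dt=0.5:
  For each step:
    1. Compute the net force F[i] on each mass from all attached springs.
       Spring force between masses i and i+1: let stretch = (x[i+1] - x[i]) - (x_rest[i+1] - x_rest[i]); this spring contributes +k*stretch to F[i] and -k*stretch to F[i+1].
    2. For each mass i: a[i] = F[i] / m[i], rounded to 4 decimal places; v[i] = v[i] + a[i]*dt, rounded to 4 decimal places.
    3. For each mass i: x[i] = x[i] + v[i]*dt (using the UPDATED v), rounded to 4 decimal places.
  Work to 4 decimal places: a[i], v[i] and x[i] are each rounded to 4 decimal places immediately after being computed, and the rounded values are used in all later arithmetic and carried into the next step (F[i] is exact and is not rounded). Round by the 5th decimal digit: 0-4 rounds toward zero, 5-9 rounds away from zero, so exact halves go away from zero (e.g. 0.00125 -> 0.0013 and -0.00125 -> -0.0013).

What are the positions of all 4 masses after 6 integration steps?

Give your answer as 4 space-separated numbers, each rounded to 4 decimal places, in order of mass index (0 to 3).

Step 0: x=[1.0000 7.0000 10.0000 14.0000] v=[0.0000 0.0000 0.0000 0.0000]
Step 1: x=[4.0000 4.0000 10.5000 13.0000] v=[6.0000 -6.0000 1.0000 -2.0000]
Step 2: x=[4.0000 7.5000 9.0000 12.5000] v=[0.0000 7.0000 -3.0000 -1.0000]
Step 3: x=[4.5000 9.0000 8.5000 11.5000] v=[1.0000 3.0000 -1.0000 -2.0000]
Step 4: x=[6.5000 5.5000 9.7500 10.5000] v=[4.0000 -7.0000 2.5000 -2.0000]
Step 5: x=[4.5000 7.2500 9.2500 11.7500] v=[-4.0000 3.5000 -1.0000 2.5000]
Step 6: x=[2.2500 8.2500 9.0000 13.5000] v=[-4.5000 2.0000 -0.5000 3.5000]

Answer: 2.2500 8.2500 9.0000 13.5000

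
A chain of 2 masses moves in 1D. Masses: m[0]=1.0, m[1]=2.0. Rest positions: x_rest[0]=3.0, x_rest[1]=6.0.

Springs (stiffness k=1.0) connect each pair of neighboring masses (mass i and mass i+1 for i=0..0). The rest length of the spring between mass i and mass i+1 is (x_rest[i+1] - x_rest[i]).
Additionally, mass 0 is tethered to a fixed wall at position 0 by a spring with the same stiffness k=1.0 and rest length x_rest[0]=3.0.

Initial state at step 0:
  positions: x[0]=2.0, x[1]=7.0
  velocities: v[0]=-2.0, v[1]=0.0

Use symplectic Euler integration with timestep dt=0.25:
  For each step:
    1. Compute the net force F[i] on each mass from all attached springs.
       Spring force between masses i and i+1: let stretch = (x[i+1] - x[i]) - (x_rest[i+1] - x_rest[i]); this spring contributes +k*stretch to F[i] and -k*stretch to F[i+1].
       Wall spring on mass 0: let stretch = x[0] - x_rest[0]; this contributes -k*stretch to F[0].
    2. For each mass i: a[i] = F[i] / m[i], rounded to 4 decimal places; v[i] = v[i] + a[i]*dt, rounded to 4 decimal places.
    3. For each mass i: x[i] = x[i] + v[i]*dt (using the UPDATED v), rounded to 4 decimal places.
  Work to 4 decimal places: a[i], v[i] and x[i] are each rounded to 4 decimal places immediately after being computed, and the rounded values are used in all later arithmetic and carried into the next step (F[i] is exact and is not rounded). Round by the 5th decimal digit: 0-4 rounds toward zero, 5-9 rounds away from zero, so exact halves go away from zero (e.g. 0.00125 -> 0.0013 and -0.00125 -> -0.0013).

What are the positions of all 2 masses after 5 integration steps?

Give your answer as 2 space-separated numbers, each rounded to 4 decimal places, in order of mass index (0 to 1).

Answer: 2.5351 6.0426

Derivation:
Step 0: x=[2.0000 7.0000] v=[-2.0000 0.0000]
Step 1: x=[1.6875 6.9375] v=[-1.2500 -0.2500]
Step 2: x=[1.5977 6.8047] v=[-0.3594 -0.5313]
Step 3: x=[1.7334 6.6029] v=[0.5429 -0.8072]
Step 4: x=[2.0651 6.3427] v=[1.3269 -1.0409]
Step 5: x=[2.5351 6.0426] v=[1.8800 -1.2006]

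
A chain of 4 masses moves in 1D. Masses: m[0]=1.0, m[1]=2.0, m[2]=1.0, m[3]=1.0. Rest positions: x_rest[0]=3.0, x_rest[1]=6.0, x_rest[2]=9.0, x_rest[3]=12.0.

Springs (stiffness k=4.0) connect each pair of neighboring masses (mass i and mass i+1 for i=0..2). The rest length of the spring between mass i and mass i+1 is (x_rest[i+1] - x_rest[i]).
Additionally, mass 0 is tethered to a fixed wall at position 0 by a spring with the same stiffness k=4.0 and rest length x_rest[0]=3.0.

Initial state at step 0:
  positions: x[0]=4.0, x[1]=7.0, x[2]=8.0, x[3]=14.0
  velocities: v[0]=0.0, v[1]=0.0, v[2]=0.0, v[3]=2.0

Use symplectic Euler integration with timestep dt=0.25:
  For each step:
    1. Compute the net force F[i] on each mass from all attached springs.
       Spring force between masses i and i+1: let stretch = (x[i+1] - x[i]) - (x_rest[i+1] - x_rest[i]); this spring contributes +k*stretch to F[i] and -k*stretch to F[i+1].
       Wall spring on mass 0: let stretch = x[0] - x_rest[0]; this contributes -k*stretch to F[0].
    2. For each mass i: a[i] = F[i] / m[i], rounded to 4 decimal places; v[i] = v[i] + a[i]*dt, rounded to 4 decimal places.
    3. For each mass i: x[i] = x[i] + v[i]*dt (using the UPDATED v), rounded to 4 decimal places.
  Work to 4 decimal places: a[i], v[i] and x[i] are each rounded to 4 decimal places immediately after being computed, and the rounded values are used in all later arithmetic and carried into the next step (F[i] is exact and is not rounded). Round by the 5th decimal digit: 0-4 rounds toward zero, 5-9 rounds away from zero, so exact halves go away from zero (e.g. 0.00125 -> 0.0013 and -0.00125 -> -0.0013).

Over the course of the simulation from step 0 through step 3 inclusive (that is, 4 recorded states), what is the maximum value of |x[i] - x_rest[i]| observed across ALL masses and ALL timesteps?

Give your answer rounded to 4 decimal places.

Step 0: x=[4.0000 7.0000 8.0000 14.0000] v=[0.0000 0.0000 0.0000 2.0000]
Step 1: x=[3.7500 6.7500 9.2500 13.7500] v=[-1.0000 -1.0000 5.0000 -1.0000]
Step 2: x=[3.3125 6.4375 11.0000 13.1250] v=[-1.7500 -1.2500 7.0000 -2.5000]
Step 3: x=[2.8281 6.3047 12.1406 12.7188] v=[-1.9375 -0.5313 4.5625 -1.6250]
Max displacement = 3.1406

Answer: 3.1406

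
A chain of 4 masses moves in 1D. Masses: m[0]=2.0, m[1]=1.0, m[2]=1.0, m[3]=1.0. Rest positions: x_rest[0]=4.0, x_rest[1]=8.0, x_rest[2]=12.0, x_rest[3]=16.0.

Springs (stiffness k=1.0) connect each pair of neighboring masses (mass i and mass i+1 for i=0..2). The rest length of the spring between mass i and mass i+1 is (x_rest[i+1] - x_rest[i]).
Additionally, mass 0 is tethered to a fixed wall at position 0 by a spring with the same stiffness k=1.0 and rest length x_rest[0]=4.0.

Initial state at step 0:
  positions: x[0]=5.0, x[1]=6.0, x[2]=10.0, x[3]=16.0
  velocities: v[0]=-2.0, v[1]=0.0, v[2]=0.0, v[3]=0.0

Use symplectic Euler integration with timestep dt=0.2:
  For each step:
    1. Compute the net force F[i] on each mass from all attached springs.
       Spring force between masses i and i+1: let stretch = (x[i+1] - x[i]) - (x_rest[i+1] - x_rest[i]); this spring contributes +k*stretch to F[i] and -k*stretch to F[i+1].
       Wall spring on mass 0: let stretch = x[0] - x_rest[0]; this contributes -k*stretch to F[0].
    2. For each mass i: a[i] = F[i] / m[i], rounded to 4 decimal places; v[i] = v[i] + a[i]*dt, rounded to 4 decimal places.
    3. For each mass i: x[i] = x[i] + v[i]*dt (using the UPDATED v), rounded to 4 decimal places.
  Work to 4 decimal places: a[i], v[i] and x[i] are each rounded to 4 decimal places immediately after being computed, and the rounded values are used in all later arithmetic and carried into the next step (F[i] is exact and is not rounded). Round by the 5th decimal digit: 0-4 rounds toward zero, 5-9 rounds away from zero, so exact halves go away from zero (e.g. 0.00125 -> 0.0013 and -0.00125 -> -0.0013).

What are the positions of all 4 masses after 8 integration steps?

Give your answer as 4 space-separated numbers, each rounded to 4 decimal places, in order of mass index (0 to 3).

Step 0: x=[5.0000 6.0000 10.0000 16.0000] v=[-2.0000 0.0000 0.0000 0.0000]
Step 1: x=[4.5200 6.1200 10.0800 15.9200] v=[-2.4000 0.6000 0.4000 -0.4000]
Step 2: x=[3.9816 6.3344 10.2352 15.7664] v=[-2.6920 1.0720 0.7760 -0.7680]
Step 3: x=[3.4106 6.6107 10.4556 15.5516] v=[-2.8549 1.3816 1.1021 -1.0742]
Step 4: x=[2.8354 6.9128 10.7261 15.2929] v=[-2.8760 1.5106 1.3523 -1.2934]
Step 5: x=[2.2850 7.2044 11.0267 15.0115] v=[-2.7518 1.4578 1.5030 -1.4068]
Step 6: x=[1.7873 7.4521 11.3338 14.7307] v=[-2.4884 1.2384 1.5355 -1.4038]
Step 7: x=[1.3672 7.6285 11.6215 14.4741] v=[-2.1006 0.8818 1.4385 -1.2832]
Step 8: x=[1.0450 7.7141 11.8636 14.2634] v=[-1.6112 0.4281 1.2104 -1.0537]

Answer: 1.0450 7.7141 11.8636 14.2634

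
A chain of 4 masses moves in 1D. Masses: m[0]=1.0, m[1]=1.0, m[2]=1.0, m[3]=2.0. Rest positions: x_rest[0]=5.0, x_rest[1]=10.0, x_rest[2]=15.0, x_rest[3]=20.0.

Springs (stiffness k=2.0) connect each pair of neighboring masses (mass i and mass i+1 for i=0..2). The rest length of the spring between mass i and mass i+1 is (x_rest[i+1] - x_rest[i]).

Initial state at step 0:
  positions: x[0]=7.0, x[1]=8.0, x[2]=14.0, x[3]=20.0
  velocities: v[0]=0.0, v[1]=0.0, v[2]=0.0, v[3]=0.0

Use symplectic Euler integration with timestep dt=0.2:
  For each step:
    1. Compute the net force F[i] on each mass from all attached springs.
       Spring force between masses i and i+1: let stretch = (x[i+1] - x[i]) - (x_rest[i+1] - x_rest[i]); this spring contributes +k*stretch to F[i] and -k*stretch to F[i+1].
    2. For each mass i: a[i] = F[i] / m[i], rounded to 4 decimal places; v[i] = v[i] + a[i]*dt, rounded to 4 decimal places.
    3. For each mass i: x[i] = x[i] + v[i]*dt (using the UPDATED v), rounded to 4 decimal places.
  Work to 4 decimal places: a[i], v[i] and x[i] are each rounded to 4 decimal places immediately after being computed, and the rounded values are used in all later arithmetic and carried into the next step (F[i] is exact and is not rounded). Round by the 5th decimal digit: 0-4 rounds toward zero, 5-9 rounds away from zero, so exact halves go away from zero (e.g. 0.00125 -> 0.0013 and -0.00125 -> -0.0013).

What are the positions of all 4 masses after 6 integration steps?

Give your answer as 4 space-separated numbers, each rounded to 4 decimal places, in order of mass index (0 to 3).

Step 0: x=[7.0000 8.0000 14.0000 20.0000] v=[0.0000 0.0000 0.0000 0.0000]
Step 1: x=[6.6800 8.4000 14.0000 19.9600] v=[-1.6000 2.0000 0.0000 -0.2000]
Step 2: x=[6.0976 9.1104 14.0288 19.8816] v=[-2.9120 3.5520 0.1440 -0.3920]
Step 3: x=[5.3562 9.9732 14.1324 19.7691] v=[-3.7069 4.3142 0.5178 -0.5626]
Step 4: x=[4.5842 10.7994 14.3542 19.6311] v=[-3.8601 4.1311 1.1088 -0.6899]
Step 5: x=[3.9094 11.4128 14.7137 19.4820] v=[-3.3740 3.0669 1.7976 -0.7453]
Step 6: x=[3.4349 11.6900 15.1906 19.3422] v=[-2.3726 1.3859 2.3846 -0.6990]

Answer: 3.4349 11.6900 15.1906 19.3422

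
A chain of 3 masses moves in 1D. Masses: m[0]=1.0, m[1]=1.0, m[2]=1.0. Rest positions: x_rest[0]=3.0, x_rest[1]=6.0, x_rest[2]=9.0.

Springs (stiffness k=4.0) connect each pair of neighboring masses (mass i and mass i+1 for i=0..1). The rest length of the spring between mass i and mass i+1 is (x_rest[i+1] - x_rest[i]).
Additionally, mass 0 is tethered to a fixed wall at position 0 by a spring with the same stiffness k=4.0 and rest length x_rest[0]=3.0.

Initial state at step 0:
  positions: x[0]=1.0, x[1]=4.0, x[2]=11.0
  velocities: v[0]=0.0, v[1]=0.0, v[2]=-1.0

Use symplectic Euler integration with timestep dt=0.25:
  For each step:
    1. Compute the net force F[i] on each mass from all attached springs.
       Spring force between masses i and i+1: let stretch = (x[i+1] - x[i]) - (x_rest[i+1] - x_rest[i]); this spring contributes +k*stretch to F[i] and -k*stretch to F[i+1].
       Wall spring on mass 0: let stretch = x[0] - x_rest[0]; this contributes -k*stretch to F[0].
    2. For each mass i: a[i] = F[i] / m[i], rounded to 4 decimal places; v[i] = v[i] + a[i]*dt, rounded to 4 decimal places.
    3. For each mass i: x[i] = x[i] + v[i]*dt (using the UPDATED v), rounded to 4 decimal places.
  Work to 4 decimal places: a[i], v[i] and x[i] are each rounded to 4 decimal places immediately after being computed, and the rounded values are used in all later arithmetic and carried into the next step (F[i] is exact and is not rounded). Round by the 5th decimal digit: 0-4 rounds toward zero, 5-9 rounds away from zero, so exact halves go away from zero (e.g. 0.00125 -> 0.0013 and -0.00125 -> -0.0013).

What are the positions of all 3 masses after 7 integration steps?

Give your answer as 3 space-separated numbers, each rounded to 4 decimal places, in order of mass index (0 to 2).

Answer: 2.9052 4.8360 8.8958

Derivation:
Step 0: x=[1.0000 4.0000 11.0000] v=[0.0000 0.0000 -1.0000]
Step 1: x=[1.5000 5.0000 9.7500] v=[2.0000 4.0000 -5.0000]
Step 2: x=[2.5000 6.3125 8.0625] v=[4.0000 5.2500 -6.7500]
Step 3: x=[3.8281 7.1094 6.6875] v=[5.3125 3.1875 -5.5000]
Step 4: x=[5.0195 6.9805 6.1680] v=[4.7657 -0.5157 -2.0781]
Step 5: x=[5.4463 6.1582 6.6016] v=[1.7072 -3.2892 1.7344]
Step 6: x=[4.6895 5.2688 7.6744] v=[-3.0272 -3.5577 4.2910]
Step 7: x=[2.9052 4.8360 8.8958] v=[-7.1374 -1.7314 4.8854]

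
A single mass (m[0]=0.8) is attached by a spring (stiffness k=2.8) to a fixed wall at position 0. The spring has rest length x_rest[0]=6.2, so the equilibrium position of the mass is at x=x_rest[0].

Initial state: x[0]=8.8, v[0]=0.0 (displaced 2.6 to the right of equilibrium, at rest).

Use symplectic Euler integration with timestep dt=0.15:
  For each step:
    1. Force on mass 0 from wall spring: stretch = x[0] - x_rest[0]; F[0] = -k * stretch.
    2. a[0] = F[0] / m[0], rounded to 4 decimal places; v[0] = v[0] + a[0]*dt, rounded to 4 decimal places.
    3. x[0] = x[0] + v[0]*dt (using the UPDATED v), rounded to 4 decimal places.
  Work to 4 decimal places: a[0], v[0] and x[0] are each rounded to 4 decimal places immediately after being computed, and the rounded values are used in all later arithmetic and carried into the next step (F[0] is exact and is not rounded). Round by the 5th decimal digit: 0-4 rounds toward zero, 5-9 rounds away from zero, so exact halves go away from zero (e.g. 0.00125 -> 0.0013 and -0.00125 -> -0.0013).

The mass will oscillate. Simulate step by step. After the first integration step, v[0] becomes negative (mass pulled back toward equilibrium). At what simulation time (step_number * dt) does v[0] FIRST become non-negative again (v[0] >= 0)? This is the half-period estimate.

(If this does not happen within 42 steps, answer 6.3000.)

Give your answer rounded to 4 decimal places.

Step 0: x=[8.8000] v=[0.0000]
Step 1: x=[8.5953] v=[-1.3650]
Step 2: x=[8.2019] v=[-2.6225]
Step 3: x=[7.6509] v=[-3.6735]
Step 4: x=[6.9856] v=[-4.4352]
Step 5: x=[6.2585] v=[-4.8476]
Step 6: x=[5.5268] v=[-4.8783]
Step 7: x=[4.8481] v=[-4.5249]
Step 8: x=[4.2758] v=[-3.8151]
Step 9: x=[3.8551] v=[-2.8049]
Step 10: x=[3.6190] v=[-1.5738]
Step 11: x=[3.5862] v=[-0.2188]
Step 12: x=[3.7592] v=[1.1534]
First v>=0 after going negative at step 12, time=1.8000

Answer: 1.8000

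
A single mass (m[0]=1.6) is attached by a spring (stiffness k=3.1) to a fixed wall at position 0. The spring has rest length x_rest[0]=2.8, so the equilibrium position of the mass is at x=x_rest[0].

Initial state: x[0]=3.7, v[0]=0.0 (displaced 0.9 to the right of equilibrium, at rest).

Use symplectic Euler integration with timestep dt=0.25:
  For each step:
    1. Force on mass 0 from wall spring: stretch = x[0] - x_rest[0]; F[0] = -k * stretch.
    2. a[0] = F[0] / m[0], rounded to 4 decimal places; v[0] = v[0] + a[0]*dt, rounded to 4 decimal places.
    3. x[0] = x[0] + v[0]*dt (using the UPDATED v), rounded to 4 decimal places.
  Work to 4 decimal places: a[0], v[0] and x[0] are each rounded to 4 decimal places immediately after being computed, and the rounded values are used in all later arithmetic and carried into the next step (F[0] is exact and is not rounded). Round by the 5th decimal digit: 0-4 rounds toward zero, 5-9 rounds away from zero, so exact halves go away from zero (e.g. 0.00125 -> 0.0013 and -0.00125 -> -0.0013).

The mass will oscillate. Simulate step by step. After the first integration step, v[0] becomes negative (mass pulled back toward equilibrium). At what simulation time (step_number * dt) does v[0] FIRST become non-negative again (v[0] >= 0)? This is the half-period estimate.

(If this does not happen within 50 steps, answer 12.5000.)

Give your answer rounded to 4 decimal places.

Step 0: x=[3.7000] v=[0.0000]
Step 1: x=[3.5910] v=[-0.4360]
Step 2: x=[3.3862] v=[-0.8192]
Step 3: x=[3.1104] v=[-1.1032]
Step 4: x=[2.7970] v=[-1.2536]
Step 5: x=[2.4840] v=[-1.2522]
Step 6: x=[2.2092] v=[-1.0991]
Step 7: x=[2.0060] v=[-0.8129]
Step 8: x=[1.8989] v=[-0.4283]
Step 9: x=[1.9010] v=[0.0082]
First v>=0 after going negative at step 9, time=2.2500

Answer: 2.2500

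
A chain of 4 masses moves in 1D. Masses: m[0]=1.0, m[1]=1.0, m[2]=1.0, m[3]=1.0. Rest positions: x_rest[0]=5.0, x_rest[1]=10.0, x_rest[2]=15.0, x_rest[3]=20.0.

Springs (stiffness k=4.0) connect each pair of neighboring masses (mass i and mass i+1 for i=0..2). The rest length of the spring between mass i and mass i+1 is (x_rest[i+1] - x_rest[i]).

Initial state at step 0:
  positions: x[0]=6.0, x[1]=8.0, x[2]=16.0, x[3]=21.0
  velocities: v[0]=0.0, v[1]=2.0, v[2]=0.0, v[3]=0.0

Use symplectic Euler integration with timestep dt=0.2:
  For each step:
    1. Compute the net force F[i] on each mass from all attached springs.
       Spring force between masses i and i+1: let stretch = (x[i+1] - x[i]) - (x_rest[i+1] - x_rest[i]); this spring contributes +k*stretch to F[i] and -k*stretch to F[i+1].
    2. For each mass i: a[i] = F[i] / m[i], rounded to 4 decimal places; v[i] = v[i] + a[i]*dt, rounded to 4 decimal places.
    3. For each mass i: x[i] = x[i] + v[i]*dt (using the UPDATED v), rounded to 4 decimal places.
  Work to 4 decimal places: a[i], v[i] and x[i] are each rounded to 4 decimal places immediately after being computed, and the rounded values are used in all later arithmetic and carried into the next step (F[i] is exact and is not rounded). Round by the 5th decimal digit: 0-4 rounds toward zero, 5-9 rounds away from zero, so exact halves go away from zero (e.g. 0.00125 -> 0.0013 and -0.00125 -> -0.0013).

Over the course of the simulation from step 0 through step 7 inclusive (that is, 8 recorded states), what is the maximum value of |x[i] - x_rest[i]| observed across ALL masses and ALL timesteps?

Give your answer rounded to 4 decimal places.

Step 0: x=[6.0000 8.0000 16.0000 21.0000] v=[0.0000 2.0000 0.0000 0.0000]
Step 1: x=[5.5200 9.3600 15.5200 21.0000] v=[-2.4000 6.8000 -2.4000 0.0000]
Step 2: x=[4.8544 11.0912 14.9312 20.9232] v=[-3.3280 8.6560 -2.9440 -0.3840]
Step 3: x=[4.3867 12.4389 14.6867 20.6877] v=[-2.3386 6.7386 -1.2224 -1.1776]
Step 4: x=[4.4073 12.8579 15.0427 20.2920] v=[0.1032 2.0951 1.7802 -1.9784]
Step 5: x=[4.9800 12.2744 15.8891 19.8564] v=[2.8637 -2.9175 4.2318 -2.1778]
Step 6: x=[5.9198 11.1021 16.7919 19.5861] v=[4.6992 -5.8613 4.5139 -1.3516]
Step 7: x=[6.8888 10.0110 17.2314 19.6687] v=[4.8450 -5.4553 2.1974 0.4130]
Max displacement = 2.8579

Answer: 2.8579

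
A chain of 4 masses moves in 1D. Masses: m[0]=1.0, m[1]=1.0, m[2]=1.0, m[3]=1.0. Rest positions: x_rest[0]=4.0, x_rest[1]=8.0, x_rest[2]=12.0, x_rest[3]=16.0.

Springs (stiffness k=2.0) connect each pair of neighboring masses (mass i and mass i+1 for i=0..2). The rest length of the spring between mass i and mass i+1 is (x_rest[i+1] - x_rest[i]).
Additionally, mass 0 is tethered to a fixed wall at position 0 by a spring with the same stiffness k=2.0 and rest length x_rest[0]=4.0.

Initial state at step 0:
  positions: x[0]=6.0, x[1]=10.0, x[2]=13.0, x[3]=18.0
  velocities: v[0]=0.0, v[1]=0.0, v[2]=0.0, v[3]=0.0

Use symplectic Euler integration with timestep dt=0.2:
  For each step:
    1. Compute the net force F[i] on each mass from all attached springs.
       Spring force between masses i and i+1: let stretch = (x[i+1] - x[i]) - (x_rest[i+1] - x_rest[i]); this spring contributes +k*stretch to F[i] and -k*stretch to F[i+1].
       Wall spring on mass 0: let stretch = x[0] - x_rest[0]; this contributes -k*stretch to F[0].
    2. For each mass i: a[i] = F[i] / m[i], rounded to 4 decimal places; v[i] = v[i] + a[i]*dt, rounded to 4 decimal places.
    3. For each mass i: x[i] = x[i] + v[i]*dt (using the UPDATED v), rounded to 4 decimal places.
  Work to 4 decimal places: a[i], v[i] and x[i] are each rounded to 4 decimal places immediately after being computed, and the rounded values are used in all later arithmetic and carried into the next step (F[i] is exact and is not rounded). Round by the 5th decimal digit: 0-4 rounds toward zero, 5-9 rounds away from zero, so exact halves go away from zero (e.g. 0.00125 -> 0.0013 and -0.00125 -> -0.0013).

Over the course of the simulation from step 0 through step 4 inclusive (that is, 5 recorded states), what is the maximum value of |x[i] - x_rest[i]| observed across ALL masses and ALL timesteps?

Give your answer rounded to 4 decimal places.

Step 0: x=[6.0000 10.0000 13.0000 18.0000] v=[0.0000 0.0000 0.0000 0.0000]
Step 1: x=[5.8400 9.9200 13.1600 17.9200] v=[-0.8000 -0.4000 0.8000 -0.4000]
Step 2: x=[5.5392 9.7728 13.4416 17.7792] v=[-1.5040 -0.7360 1.4080 -0.7040]
Step 3: x=[5.1340 9.5804 13.7767 17.6114] v=[-2.0262 -0.9619 1.6755 -0.8390]
Step 4: x=[4.6738 9.3680 14.0829 17.4568] v=[-2.3012 -1.0619 1.5309 -0.7729]
Max displacement = 2.0829

Answer: 2.0829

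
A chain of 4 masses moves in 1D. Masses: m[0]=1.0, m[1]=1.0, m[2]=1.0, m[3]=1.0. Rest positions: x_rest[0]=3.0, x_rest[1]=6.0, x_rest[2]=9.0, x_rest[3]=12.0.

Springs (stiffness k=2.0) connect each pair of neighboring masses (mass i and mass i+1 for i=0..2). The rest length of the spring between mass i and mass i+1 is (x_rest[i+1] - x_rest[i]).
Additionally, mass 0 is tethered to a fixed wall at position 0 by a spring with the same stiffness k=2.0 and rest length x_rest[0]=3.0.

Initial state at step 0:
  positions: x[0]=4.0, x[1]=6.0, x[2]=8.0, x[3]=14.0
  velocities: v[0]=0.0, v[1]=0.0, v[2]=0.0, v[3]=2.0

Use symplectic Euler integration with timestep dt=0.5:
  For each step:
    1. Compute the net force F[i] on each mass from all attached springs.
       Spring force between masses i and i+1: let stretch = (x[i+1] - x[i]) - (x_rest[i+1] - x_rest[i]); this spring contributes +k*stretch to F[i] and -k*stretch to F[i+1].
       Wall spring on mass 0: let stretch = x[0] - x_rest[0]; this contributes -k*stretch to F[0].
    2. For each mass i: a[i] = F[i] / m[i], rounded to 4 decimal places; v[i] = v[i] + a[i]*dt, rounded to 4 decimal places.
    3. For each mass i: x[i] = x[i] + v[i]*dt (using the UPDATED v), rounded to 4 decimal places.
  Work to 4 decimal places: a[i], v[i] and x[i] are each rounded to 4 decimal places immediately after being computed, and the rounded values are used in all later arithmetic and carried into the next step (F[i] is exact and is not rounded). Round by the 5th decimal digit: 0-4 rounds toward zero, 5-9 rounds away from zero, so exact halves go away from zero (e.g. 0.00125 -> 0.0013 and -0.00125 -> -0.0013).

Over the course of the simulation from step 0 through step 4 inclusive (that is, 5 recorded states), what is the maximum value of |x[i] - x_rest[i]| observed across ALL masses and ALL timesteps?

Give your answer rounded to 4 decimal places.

Step 0: x=[4.0000 6.0000 8.0000 14.0000] v=[0.0000 0.0000 0.0000 2.0000]
Step 1: x=[3.0000 6.0000 10.0000 13.5000] v=[-2.0000 0.0000 4.0000 -1.0000]
Step 2: x=[2.0000 6.5000 11.7500 12.7500] v=[-2.0000 1.0000 3.5000 -1.5000]
Step 3: x=[2.2500 7.3750 11.3750 13.0000] v=[0.5000 1.7500 -0.7500 0.5000]
Step 4: x=[3.9375 7.6875 9.8125 13.9375] v=[3.3750 0.6250 -3.1250 1.8750]
Max displacement = 2.7500

Answer: 2.7500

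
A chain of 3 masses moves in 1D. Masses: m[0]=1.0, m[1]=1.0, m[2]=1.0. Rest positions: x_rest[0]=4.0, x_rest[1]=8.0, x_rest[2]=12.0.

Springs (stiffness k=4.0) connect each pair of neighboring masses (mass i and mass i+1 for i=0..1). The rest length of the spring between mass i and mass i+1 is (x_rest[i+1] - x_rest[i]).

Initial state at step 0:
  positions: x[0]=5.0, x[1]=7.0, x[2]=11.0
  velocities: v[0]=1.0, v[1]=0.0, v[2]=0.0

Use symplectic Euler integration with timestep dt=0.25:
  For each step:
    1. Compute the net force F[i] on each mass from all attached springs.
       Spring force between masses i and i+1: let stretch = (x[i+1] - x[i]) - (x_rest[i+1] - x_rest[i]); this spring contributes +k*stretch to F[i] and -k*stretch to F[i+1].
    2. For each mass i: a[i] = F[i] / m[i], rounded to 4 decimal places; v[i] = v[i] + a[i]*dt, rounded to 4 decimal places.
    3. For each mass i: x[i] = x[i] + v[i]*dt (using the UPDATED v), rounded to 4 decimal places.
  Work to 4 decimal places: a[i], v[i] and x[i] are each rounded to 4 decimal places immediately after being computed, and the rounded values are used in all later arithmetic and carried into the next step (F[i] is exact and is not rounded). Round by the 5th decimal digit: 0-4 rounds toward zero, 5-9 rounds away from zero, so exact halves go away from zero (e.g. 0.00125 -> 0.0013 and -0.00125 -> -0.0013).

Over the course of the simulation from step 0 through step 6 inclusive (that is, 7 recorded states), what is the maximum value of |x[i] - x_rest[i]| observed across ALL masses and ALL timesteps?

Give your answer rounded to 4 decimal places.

Step 0: x=[5.0000 7.0000 11.0000] v=[1.0000 0.0000 0.0000]
Step 1: x=[4.7500 7.5000 11.0000] v=[-1.0000 2.0000 0.0000]
Step 2: x=[4.1875 8.1875 11.1250] v=[-2.2500 2.7500 0.5000]
Step 3: x=[3.6250 8.6094 11.5156] v=[-2.2500 1.6875 1.5625]
Step 4: x=[3.3086 8.5117 12.1797] v=[-1.2656 -0.3907 2.6563]
Step 5: x=[3.2930 8.0303 12.9268] v=[-0.0625 -1.9258 2.9883]
Step 6: x=[3.4617 7.5887 13.4498] v=[0.6748 -1.7666 2.0918]
Max displacement = 1.4498

Answer: 1.4498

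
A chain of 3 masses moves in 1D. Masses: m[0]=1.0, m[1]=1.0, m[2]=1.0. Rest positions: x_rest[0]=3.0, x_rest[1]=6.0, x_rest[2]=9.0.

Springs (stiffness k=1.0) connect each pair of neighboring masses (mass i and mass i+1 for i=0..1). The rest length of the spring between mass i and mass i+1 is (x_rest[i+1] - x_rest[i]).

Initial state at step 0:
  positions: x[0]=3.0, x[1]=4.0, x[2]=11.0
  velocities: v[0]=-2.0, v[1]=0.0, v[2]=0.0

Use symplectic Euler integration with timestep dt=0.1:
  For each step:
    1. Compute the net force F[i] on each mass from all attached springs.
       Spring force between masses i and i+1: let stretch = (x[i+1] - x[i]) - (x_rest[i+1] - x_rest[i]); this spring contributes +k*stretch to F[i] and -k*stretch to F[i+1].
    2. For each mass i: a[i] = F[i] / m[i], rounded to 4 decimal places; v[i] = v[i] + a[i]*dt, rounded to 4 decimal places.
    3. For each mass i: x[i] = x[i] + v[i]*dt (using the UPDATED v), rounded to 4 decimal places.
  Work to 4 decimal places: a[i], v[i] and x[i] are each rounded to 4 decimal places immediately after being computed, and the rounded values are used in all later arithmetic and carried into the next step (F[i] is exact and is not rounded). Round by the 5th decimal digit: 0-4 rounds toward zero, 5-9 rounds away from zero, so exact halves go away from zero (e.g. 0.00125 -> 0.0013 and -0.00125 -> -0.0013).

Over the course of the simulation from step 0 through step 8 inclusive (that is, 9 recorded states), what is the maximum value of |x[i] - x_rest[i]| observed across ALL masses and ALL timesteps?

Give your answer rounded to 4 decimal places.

Step 0: x=[3.0000 4.0000 11.0000] v=[-2.0000 0.0000 0.0000]
Step 1: x=[2.7800 4.0600 10.9600] v=[-2.2000 0.6000 -0.4000]
Step 2: x=[2.5428 4.1762 10.8810] v=[-2.3720 1.1620 -0.7900]
Step 3: x=[2.2919 4.3431 10.7650] v=[-2.5087 1.6691 -1.1605]
Step 4: x=[2.0315 4.5537 10.6147] v=[-2.6036 2.1062 -1.5027]
Step 5: x=[1.7664 4.7997 10.4338] v=[-2.6514 2.4601 -1.8088]
Step 6: x=[1.5016 5.0717 10.2266] v=[-2.6481 2.7202 -2.0722]
Step 7: x=[1.2425 5.3596 9.9978] v=[-2.5911 2.8787 -2.2877]
Step 8: x=[0.9946 5.6527 9.7527] v=[-2.4794 2.9308 -2.4515]
Max displacement = 2.0054

Answer: 2.0054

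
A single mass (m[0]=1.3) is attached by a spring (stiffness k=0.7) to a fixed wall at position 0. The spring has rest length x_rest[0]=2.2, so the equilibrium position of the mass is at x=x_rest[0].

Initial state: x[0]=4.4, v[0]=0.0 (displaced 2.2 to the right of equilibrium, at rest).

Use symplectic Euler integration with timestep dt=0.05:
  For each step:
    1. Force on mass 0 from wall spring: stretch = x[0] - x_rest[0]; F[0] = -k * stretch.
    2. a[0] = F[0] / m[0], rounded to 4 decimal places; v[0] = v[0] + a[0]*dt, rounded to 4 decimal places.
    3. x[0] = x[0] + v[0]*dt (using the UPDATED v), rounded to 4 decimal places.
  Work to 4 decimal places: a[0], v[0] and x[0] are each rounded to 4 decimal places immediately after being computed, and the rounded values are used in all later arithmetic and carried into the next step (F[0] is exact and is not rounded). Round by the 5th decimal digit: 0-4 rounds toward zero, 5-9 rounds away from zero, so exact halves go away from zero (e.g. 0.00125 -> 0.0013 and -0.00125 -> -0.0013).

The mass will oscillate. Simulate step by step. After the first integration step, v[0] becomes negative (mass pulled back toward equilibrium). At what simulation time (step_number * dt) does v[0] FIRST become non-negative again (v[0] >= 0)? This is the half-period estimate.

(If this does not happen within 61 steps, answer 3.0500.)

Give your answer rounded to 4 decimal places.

Answer: 3.0500

Derivation:
Step 0: x=[4.4000] v=[0.0000]
Step 1: x=[4.3970] v=[-0.0592]
Step 2: x=[4.3911] v=[-0.1184]
Step 3: x=[4.3822] v=[-0.1774]
Step 4: x=[4.3704] v=[-0.2362]
Step 5: x=[4.3557] v=[-0.2946]
Step 6: x=[4.3381] v=[-0.3526]
Step 7: x=[4.3176] v=[-0.4102]
Step 8: x=[4.2942] v=[-0.4672]
Step 9: x=[4.2680] v=[-0.5236]
Step 10: x=[4.2390] v=[-0.5793]
Step 11: x=[4.2073] v=[-0.6342]
Step 12: x=[4.1729] v=[-0.6882]
Step 13: x=[4.1358] v=[-0.7413]
Step 14: x=[4.0961] v=[-0.7934]
Step 15: x=[4.0539] v=[-0.8445]
Step 16: x=[4.0092] v=[-0.8944]
Step 17: x=[3.9620] v=[-0.9431]
Step 18: x=[3.9125] v=[-0.9905]
Step 19: x=[3.8607] v=[-1.0366]
Step 20: x=[3.8066] v=[-1.0813]
Step 21: x=[3.7504] v=[-1.1246]
Step 22: x=[3.6921] v=[-1.1663]
Step 23: x=[3.6318] v=[-1.2065]
Step 24: x=[3.5695] v=[-1.2451]
Step 25: x=[3.5054] v=[-1.2820]
Step 26: x=[3.4395] v=[-1.3171]
Step 27: x=[3.3720] v=[-1.3505]
Step 28: x=[3.3029] v=[-1.3821]
Step 29: x=[3.2323] v=[-1.4118]
Step 30: x=[3.1603] v=[-1.4396]
Step 31: x=[3.0870] v=[-1.4655]
Step 32: x=[3.0125] v=[-1.4894]
Step 33: x=[2.9369] v=[-1.5113]
Step 34: x=[2.8603] v=[-1.5311]
Step 35: x=[2.7829] v=[-1.5489]
Step 36: x=[2.7047] v=[-1.5646]
Step 37: x=[2.6258] v=[-1.5782]
Step 38: x=[2.5463] v=[-1.5897]
Step 39: x=[2.4664] v=[-1.5990]
Step 40: x=[2.3861] v=[-1.6062]
Step 41: x=[2.3055] v=[-1.6112]
Step 42: x=[2.2248] v=[-1.6140]
Step 43: x=[2.1441] v=[-1.6147]
Step 44: x=[2.0634] v=[-1.6132]
Step 45: x=[1.9829] v=[-1.6095]
Step 46: x=[1.9027] v=[-1.6037]
Step 47: x=[1.8229] v=[-1.5957]
Step 48: x=[1.7436] v=[-1.5855]
Step 49: x=[1.6649] v=[-1.5732]
Step 50: x=[1.5870] v=[-1.5588]
Step 51: x=[1.5099] v=[-1.5423]
Step 52: x=[1.4337] v=[-1.5237]
Step 53: x=[1.3585] v=[-1.5031]
Step 54: x=[1.2845] v=[-1.4804]
Step 55: x=[1.2117] v=[-1.4558]
Step 56: x=[1.1402] v=[-1.4292]
Step 57: x=[1.0702] v=[-1.4007]
Step 58: x=[1.0017] v=[-1.3703]
Step 59: x=[0.9348] v=[-1.3380]
Step 60: x=[0.8696] v=[-1.3039]
Step 61: x=[0.8062] v=[-1.2681]
v[0] did not become non-negative within 61 steps; using fallback time=3.0500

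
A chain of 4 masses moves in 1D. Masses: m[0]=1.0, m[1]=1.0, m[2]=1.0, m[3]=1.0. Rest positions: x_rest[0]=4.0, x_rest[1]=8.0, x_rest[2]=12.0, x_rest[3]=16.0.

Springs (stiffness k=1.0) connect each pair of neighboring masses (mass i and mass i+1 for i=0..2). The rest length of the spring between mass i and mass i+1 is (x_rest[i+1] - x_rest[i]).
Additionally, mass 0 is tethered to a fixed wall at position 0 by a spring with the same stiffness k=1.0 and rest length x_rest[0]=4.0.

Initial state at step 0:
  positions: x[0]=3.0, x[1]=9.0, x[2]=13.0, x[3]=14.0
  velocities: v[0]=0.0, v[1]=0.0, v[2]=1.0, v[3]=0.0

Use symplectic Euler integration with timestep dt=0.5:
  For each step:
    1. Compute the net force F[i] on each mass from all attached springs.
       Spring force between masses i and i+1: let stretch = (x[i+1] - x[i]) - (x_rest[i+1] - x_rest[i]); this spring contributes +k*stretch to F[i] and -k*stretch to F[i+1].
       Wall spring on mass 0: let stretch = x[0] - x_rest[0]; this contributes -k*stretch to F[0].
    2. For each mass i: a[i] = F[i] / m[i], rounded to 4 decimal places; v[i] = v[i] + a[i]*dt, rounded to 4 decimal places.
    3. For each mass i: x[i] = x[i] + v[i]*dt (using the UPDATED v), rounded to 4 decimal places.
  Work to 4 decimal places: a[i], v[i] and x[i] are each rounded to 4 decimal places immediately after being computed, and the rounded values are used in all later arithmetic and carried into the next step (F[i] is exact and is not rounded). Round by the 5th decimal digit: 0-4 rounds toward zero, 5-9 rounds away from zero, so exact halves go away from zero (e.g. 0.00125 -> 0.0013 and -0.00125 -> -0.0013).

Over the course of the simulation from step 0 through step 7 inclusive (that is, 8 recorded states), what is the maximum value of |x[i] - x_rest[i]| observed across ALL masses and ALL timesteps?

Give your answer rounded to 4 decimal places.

Step 0: x=[3.0000 9.0000 13.0000 14.0000] v=[0.0000 0.0000 1.0000 0.0000]
Step 1: x=[3.7500 8.5000 12.7500 14.7500] v=[1.5000 -1.0000 -0.5000 1.5000]
Step 2: x=[4.7500 7.8750 11.9375 16.0000] v=[2.0000 -1.2500 -1.6250 2.5000]
Step 3: x=[5.3438 7.4844 11.1250 17.2344] v=[1.1875 -0.7813 -1.6250 2.4688]
Step 4: x=[5.1368 7.4688 10.9297 17.9415] v=[-0.4141 -0.0313 -0.3906 1.4141]
Step 5: x=[4.2286 7.7354 11.6222 17.8956] v=[-1.8165 0.5332 1.3849 -0.0918]
Step 6: x=[3.1399 8.0970 12.9113 17.2814] v=[-2.1774 0.7232 2.5782 -1.2285]
Step 7: x=[2.5055 8.4229 14.0894 16.5746] v=[-1.2688 0.6518 2.3561 -1.4136]
Max displacement = 2.0894

Answer: 2.0894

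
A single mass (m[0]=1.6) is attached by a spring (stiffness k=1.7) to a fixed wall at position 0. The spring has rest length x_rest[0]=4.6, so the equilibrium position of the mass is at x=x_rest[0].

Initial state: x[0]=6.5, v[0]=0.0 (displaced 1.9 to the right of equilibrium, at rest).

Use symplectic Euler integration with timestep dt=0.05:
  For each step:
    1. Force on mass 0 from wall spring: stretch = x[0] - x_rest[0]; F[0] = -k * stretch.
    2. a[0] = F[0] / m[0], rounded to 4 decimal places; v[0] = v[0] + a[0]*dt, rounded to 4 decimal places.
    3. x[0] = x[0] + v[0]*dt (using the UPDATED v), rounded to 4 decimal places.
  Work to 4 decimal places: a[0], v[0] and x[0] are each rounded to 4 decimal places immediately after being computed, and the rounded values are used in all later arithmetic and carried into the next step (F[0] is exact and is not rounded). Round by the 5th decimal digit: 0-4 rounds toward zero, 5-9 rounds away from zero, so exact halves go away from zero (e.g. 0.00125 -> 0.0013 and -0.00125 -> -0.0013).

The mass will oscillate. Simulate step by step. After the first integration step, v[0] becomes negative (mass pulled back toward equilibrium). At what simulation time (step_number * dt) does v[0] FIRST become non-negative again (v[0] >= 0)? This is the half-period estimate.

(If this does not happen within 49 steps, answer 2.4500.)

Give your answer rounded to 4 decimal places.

Step 0: x=[6.5000] v=[0.0000]
Step 1: x=[6.4950] v=[-0.1009]
Step 2: x=[6.4849] v=[-0.2016]
Step 3: x=[6.4698] v=[-0.3017]
Step 4: x=[6.4498] v=[-0.4010]
Step 5: x=[6.4248] v=[-0.4993]
Step 6: x=[6.3950] v=[-0.5962]
Step 7: x=[6.3604] v=[-0.6916]
Step 8: x=[6.3211] v=[-0.7851]
Step 9: x=[6.2773] v=[-0.8765]
Step 10: x=[6.2290] v=[-0.9656]
Step 11: x=[6.1764] v=[-1.0521]
Step 12: x=[6.1196] v=[-1.1358]
Step 13: x=[6.0588] v=[-1.2165]
Step 14: x=[5.9941] v=[-1.2940]
Step 15: x=[5.9257] v=[-1.3681]
Step 16: x=[5.8538] v=[-1.4385]
Step 17: x=[5.7785] v=[-1.5051]
Step 18: x=[5.7001] v=[-1.5677]
Step 19: x=[5.6188] v=[-1.6261]
Step 20: x=[5.5348] v=[-1.6802]
Step 21: x=[5.4483] v=[-1.7299]
Step 22: x=[5.3596] v=[-1.7750]
Step 23: x=[5.2688] v=[-1.8154]
Step 24: x=[5.1763] v=[-1.8509]
Step 25: x=[5.0822] v=[-1.8815]
Step 26: x=[4.9868] v=[-1.9071]
Step 27: x=[4.8904] v=[-1.9277]
Step 28: x=[4.7932] v=[-1.9431]
Step 29: x=[4.6955] v=[-1.9534]
Step 30: x=[4.5976] v=[-1.9585]
Step 31: x=[4.4997] v=[-1.9584]
Step 32: x=[4.4020] v=[-1.9531]
Step 33: x=[4.3049] v=[-1.9426]
Step 34: x=[4.2086] v=[-1.9269]
Step 35: x=[4.1133] v=[-1.9061]
Step 36: x=[4.0193] v=[-1.8802]
Step 37: x=[3.9268] v=[-1.8494]
Step 38: x=[3.8361] v=[-1.8136]
Step 39: x=[3.7475] v=[-1.7730]
Step 40: x=[3.6611] v=[-1.7277]
Step 41: x=[3.5772] v=[-1.6778]
Step 42: x=[3.4960] v=[-1.6235]
Step 43: x=[3.4178] v=[-1.5649]
Step 44: x=[3.3427] v=[-1.5021]
Step 45: x=[3.2709] v=[-1.4353]
Step 46: x=[3.2027] v=[-1.3647]
Step 47: x=[3.1382] v=[-1.2905]
Step 48: x=[3.0776] v=[-1.2128]
Step 49: x=[3.0210] v=[-1.1319]
v[0] did not become non-negative within 49 steps; using fallback time=2.4500

Answer: 2.4500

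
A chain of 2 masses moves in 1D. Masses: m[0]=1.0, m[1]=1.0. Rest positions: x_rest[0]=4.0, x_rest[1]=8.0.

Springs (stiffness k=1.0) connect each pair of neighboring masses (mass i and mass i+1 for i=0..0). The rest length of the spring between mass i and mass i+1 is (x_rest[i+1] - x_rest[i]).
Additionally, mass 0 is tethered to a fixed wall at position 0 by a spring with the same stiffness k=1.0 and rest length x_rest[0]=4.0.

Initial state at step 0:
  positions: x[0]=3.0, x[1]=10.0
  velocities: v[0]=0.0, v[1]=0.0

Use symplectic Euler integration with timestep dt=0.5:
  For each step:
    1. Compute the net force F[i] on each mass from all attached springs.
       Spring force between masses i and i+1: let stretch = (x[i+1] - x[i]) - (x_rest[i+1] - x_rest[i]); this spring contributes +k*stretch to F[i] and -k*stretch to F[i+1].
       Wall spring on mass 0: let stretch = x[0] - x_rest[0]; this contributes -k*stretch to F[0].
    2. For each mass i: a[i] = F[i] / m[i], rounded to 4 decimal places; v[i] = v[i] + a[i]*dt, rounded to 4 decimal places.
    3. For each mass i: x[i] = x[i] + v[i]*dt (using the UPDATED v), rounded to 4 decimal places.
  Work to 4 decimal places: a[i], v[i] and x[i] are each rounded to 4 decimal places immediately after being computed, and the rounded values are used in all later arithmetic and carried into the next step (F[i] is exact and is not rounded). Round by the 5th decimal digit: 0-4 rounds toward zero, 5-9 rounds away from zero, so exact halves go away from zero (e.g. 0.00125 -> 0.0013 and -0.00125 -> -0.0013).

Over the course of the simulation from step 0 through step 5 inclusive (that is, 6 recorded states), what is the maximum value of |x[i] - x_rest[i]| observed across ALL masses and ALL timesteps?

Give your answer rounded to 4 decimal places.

Step 0: x=[3.0000 10.0000] v=[0.0000 0.0000]
Step 1: x=[4.0000 9.2500] v=[2.0000 -1.5000]
Step 2: x=[5.3125 8.1875] v=[2.6250 -2.1250]
Step 3: x=[6.0157 7.4063] v=[1.4063 -1.5625]
Step 4: x=[5.5626 7.2774] v=[-0.9063 -0.2578]
Step 5: x=[4.1475 7.7198] v=[-2.8302 0.8848]
Max displacement = 2.0157

Answer: 2.0157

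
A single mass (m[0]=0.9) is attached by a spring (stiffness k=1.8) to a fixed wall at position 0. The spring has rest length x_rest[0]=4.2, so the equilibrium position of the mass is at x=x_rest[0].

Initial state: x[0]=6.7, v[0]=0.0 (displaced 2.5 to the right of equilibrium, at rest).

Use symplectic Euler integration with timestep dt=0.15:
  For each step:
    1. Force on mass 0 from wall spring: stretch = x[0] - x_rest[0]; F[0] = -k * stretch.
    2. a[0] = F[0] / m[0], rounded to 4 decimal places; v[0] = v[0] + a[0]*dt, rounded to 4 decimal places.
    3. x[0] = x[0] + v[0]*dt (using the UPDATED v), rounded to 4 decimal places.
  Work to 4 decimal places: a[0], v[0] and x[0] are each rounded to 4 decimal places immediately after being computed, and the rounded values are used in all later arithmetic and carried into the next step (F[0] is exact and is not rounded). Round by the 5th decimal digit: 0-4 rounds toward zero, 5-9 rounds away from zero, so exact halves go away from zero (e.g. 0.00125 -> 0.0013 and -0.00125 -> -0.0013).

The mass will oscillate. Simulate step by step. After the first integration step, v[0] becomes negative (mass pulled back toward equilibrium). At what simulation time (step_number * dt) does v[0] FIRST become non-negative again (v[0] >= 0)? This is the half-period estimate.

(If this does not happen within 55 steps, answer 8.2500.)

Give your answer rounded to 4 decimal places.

Answer: 2.2500

Derivation:
Step 0: x=[6.7000] v=[0.0000]
Step 1: x=[6.5875] v=[-0.7500]
Step 2: x=[6.3676] v=[-1.4663]
Step 3: x=[6.0501] v=[-2.1166]
Step 4: x=[5.6494] v=[-2.6716]
Step 5: x=[5.1834] v=[-3.1064]
Step 6: x=[4.6732] v=[-3.4014]
Step 7: x=[4.1417] v=[-3.5434]
Step 8: x=[3.6128] v=[-3.5259]
Step 9: x=[3.1103] v=[-3.3497]
Step 10: x=[2.6569] v=[-3.0228]
Step 11: x=[2.2729] v=[-2.5599]
Step 12: x=[1.9756] v=[-1.9818]
Step 13: x=[1.7784] v=[-1.3145]
Step 14: x=[1.6902] v=[-0.5880]
Step 15: x=[1.7149] v=[0.1649]
First v>=0 after going negative at step 15, time=2.2500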